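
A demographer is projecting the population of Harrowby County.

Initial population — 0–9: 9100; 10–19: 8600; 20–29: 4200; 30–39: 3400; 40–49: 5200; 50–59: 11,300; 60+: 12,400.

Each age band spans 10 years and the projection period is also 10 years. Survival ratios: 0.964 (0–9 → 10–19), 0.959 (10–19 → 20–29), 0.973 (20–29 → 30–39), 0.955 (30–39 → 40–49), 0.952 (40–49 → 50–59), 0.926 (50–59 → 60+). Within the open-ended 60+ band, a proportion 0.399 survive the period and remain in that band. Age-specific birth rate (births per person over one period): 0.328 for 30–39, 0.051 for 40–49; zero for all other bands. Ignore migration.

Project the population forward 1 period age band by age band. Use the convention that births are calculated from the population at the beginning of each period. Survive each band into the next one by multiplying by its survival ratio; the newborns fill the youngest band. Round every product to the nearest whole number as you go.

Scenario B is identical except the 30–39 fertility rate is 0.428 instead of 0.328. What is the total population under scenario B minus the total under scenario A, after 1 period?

Call the bands 1 to 7, youngest first.
After projecting period 1:
Births: 3400 × 0.328 = 1115  |  5200 × 0.051 = 265 → 1380
Band 2: 9100 × 0.964 = 8772
Band 3: 8600 × 0.959 = 8247
Band 4: 4200 × 0.973 = 4087
Band 5: 3400 × 0.955 = 3247
Band 6: 5200 × 0.952 = 4950
Band 7: 11300 × 0.926 + 12400 × 0.399 = 10464 + 4948 = 15412
Population now: 0–9=1380, 10–19=8772, 20–29=8247, 30–39=4087, 40–49=3247, 50–59=4950, 60+=15412
Scenario A total after 1 period: 46095
Scenario B projection —
After projecting period 1:
Births: 3400 × 0.428 = 1455  |  5200 × 0.051 = 265 → 1720
Band 2: 9100 × 0.964 = 8772
Band 3: 8600 × 0.959 = 8247
Band 4: 4200 × 0.973 = 4087
Band 5: 3400 × 0.955 = 3247
Band 6: 5200 × 0.952 = 4950
Band 7: 11300 × 0.926 + 12400 × 0.399 = 10464 + 4948 = 15412
Population now: 0–9=1720, 10–19=8772, 20–29=8247, 30–39=4087, 40–49=3247, 50–59=4950, 60+=15412
Scenario B total after 1 period: 46435
Difference B − A = 46435 − 46095 = 340

340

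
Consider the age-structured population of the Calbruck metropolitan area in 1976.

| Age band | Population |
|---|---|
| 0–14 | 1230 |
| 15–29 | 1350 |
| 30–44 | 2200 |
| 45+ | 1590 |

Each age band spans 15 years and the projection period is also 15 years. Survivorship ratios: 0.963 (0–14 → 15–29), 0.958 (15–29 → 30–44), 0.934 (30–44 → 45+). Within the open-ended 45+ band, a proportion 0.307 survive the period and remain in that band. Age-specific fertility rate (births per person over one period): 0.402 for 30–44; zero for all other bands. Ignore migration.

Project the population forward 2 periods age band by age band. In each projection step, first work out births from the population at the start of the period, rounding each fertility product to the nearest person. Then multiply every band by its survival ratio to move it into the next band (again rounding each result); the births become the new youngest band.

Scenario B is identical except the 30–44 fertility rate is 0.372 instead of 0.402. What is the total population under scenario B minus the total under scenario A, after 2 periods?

-102

(Bands numbered youngest = 1 to oldest = 4.)
Period 1.
Births: 2200 * 0.402 = 884
Band 2: 1230 * 0.963 = 1184
Band 3: 1350 * 0.958 = 1293
Band 4: 2200 * 0.934 + 1590 * 0.307 = 2055 + 488 = 2543
Population now: 0–14=884, 15–29=1184, 30–44=1293, 45+=2543
Period 2.
Births: 1293 * 0.402 = 520
Band 2: 884 * 0.963 = 851
Band 3: 1184 * 0.958 = 1134
Band 4: 1293 * 0.934 + 2543 * 0.307 = 1208 + 781 = 1989
Population now: 0–14=520, 15–29=851, 30–44=1134, 45+=1989
Scenario A total after 2 periods: 4494
Scenario B projection —
Period 1.
Births: 2200 * 0.372 = 818
Band 2: 1230 * 0.963 = 1184
Band 3: 1350 * 0.958 = 1293
Band 4: 2200 * 0.934 + 1590 * 0.307 = 2055 + 488 = 2543
Population now: 0–14=818, 15–29=1184, 30–44=1293, 45+=2543
Period 2.
Births: 1293 * 0.372 = 481
Band 2: 818 * 0.963 = 788
Band 3: 1184 * 0.958 = 1134
Band 4: 1293 * 0.934 + 2543 * 0.307 = 1208 + 781 = 1989
Population now: 0–14=481, 15–29=788, 30–44=1134, 45+=1989
Scenario B total after 2 periods: 4392
Difference B − A = 4392 − 4494 = -102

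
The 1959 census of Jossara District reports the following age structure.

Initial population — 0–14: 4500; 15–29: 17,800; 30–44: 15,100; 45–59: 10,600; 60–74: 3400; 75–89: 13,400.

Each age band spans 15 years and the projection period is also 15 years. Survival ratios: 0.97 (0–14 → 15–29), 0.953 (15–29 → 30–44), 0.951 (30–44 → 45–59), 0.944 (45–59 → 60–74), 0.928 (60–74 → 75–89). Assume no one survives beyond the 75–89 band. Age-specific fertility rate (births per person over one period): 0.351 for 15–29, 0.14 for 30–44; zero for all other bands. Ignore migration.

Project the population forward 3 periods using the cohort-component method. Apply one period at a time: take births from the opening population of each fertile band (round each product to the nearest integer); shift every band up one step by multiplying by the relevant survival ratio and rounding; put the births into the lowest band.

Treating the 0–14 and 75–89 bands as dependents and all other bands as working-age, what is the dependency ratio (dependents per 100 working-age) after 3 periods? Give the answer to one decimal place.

52.1

(Bands numbered youngest = 1 to oldest = 6.)
Period 1:
Births: 17800 × 0.351 = 6248, 15100 × 0.14 = 2114 → total 8362
Band 2: 4500 × 0.97 = 4365
Band 3: 17800 × 0.953 = 16963
Band 4: 15100 × 0.951 = 14360
Band 5: 10600 × 0.944 = 10006
Band 6: 3400 × 0.928 = 3155
Population now: 0–14=8362, 15–29=4365, 30–44=16963, 45–59=14360, 60–74=10006, 75–89=3155
Period 2:
Births: 4365 × 0.351 = 1532, 16963 × 0.14 = 2375 → total 3907
Band 2: 8362 × 0.97 = 8111
Band 3: 4365 × 0.953 = 4160
Band 4: 16963 × 0.951 = 16132
Band 5: 14360 × 0.944 = 13556
Band 6: 10006 × 0.928 = 9286
Population now: 0–14=3907, 15–29=8111, 30–44=4160, 45–59=16132, 60–74=13556, 75–89=9286
Period 3:
Births: 8111 × 0.351 = 2847, 4160 × 0.14 = 582 → total 3429
Band 2: 3907 × 0.97 = 3790
Band 3: 8111 × 0.953 = 7730
Band 4: 4160 × 0.951 = 3956
Band 5: 16132 × 0.944 = 15229
Band 6: 13556 × 0.928 = 12580
Population now: 0–14=3429, 15–29=3790, 30–44=7730, 45–59=3956, 60–74=15229, 75–89=12580
Dependents (band 0–14 + band 75–89) = 3429 + 12580 = 16009; working-age = 30705; ratio = 16009/30705 × 100 = 52.1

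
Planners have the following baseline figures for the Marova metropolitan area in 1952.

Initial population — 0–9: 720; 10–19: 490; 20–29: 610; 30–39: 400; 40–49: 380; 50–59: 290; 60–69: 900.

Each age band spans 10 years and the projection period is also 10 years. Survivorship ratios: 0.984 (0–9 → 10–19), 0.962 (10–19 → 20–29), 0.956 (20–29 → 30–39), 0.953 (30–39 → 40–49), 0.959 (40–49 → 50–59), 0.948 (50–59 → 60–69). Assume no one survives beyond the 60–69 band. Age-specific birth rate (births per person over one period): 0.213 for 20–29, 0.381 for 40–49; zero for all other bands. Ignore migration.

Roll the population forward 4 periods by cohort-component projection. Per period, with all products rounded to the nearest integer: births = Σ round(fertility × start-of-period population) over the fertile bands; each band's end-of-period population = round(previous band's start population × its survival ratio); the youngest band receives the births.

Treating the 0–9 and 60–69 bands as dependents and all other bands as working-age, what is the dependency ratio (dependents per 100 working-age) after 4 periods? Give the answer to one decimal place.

38.8

After projecting period 1:
Births: 610 × 0.213 = 130, 380 × 0.381 = 145 → total 275
10–19: 720 × 0.984 = 708
20–29: 490 × 0.962 = 471
30–39: 610 × 0.956 = 583
40–49: 400 × 0.953 = 381
50–59: 380 × 0.959 = 364
60–69: 290 × 0.948 = 275
Giving 275 / 708 / 471 / 583 / 381 / 364 / 275.
After projecting period 2:
Births: 471 × 0.213 = 100, 381 × 0.381 = 145 → total 245
10–19: 275 × 0.984 = 271
20–29: 708 × 0.962 = 681
30–39: 471 × 0.956 = 450
40–49: 583 × 0.953 = 556
50–59: 381 × 0.959 = 365
60–69: 364 × 0.948 = 345
Giving 245 / 271 / 681 / 450 / 556 / 365 / 345.
After projecting period 3:
Births: 681 × 0.213 = 145, 556 × 0.381 = 212 → total 357
10–19: 245 × 0.984 = 241
20–29: 271 × 0.962 = 261
30–39: 681 × 0.956 = 651
40–49: 450 × 0.953 = 429
50–59: 556 × 0.959 = 533
60–69: 365 × 0.948 = 346
Giving 357 / 241 / 261 / 651 / 429 / 533 / 346.
After projecting period 4:
Births: 261 × 0.213 = 56, 429 × 0.381 = 163 → total 219
10–19: 357 × 0.984 = 351
20–29: 241 × 0.962 = 232
30–39: 261 × 0.956 = 250
40–49: 651 × 0.953 = 620
50–59: 429 × 0.959 = 411
60–69: 533 × 0.948 = 505
Giving 219 / 351 / 232 / 250 / 620 / 411 / 505.
Dependents (band 0–9 + band 60–69) = 219 + 505 = 724; working-age = 1864; ratio = 724/1864 × 100 = 38.8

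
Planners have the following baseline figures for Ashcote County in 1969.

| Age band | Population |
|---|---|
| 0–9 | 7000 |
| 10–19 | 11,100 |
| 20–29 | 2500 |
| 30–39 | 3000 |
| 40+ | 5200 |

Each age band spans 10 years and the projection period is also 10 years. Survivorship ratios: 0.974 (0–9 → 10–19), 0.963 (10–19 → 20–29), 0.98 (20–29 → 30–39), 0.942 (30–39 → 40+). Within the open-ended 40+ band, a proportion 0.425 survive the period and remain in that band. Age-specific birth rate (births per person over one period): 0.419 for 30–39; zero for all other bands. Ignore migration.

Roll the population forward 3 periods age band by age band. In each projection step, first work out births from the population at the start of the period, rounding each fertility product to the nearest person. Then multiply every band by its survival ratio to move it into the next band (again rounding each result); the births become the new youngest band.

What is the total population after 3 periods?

Period 1.
Births: 3000 × 0.419 = 1257
10–19: 7000 × 0.974 = 6818
20–29: 11100 × 0.963 = 10689
30–39: 2500 × 0.98 = 2450
40+: 3000 × 0.942 + 5200 × 0.425 = 2826 + 2210 = 5036
→ [1257, 6818, 10689, 2450, 5036]
Period 2.
Births: 2450 × 0.419 = 1027
10–19: 1257 × 0.974 = 1224
20–29: 6818 × 0.963 = 6566
30–39: 10689 × 0.98 = 10475
40+: 2450 × 0.942 + 5036 × 0.425 = 2308 + 2140 = 4448
→ [1027, 1224, 6566, 10475, 4448]
Period 3.
Births: 10475 × 0.419 = 4389
10–19: 1027 × 0.974 = 1000
20–29: 1224 × 0.963 = 1179
30–39: 6566 × 0.98 = 6435
40+: 10475 × 0.942 + 4448 × 0.425 = 9867 + 1890 = 11757
→ [4389, 1000, 1179, 6435, 11757]
Total after period 3: 4389 + 1000 + 1179 + 6435 + 11757 = 24760

24760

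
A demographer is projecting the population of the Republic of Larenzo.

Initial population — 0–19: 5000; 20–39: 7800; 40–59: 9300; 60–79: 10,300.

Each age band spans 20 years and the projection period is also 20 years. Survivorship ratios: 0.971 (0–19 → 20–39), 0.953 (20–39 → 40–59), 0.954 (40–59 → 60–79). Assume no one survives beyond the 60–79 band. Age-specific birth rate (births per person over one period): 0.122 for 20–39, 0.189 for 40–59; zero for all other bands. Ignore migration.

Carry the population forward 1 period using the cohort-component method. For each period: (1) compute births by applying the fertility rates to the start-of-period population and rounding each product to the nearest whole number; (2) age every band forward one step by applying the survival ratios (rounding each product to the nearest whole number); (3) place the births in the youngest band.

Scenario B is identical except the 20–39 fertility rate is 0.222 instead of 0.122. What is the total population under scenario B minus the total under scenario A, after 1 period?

(Bands numbered youngest = 1 to oldest = 4.)
[period 1]
Births: 7800 × 0.122 = 952, 9300 × 0.189 = 1758 → total 2710
Band 2: 5000 × 0.971 = 4855
Band 3: 7800 × 0.953 = 7433
Band 4: 9300 × 0.954 = 8872
Population now: 0–19=2710, 20–39=4855, 40–59=7433, 60–79=8872
Scenario A total after 1 period: 23870
Scenario B projection —
[period 1]
Births: 7800 × 0.222 = 1732, 9300 × 0.189 = 1758 → total 3490
Band 2: 5000 × 0.971 = 4855
Band 3: 7800 × 0.953 = 7433
Band 4: 9300 × 0.954 = 8872
Population now: 0–19=3490, 20–39=4855, 40–59=7433, 60–79=8872
Scenario B total after 1 period: 24650
Difference B − A = 24650 − 23870 = 780

780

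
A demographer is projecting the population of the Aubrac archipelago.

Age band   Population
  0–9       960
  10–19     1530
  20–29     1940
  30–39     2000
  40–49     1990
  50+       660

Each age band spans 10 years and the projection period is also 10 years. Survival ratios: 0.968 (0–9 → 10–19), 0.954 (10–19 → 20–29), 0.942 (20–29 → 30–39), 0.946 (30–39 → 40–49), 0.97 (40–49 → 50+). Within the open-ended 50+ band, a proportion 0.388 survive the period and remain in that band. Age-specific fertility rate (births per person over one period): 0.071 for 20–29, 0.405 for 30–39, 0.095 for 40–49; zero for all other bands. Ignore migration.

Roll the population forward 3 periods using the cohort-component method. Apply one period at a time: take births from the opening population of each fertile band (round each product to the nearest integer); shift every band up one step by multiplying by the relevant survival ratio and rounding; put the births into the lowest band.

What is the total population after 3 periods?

7678

Let group 1 be 0–9 through group 6 = 50+.
Period 1.
Births: 1940 * 0.071 = 138, 2000 * 0.405 = 810, 1990 * 0.095 = 189 — total 1137
Group 2: 960 * 0.968 = 929
Group 3: 1530 * 0.954 = 1460
Group 4: 1940 * 0.942 = 1827
Group 5: 2000 * 0.946 = 1892
Group 6: 1990 * 0.97 + 660 * 0.388 = 1930 + 256 = 2186
→ [1137, 929, 1460, 1827, 1892, 2186]
Period 2.
Births: 1460 * 0.071 = 104, 1827 * 0.405 = 740, 1892 * 0.095 = 180 — total 1024
Group 2: 1137 * 0.968 = 1101
Group 3: 929 * 0.954 = 886
Group 4: 1460 * 0.942 = 1375
Group 5: 1827 * 0.946 = 1728
Group 6: 1892 * 0.97 + 2186 * 0.388 = 1835 + 848 = 2683
→ [1024, 1101, 886, 1375, 1728, 2683]
Period 3.
Births: 886 * 0.071 = 63, 1375 * 0.405 = 557, 1728 * 0.095 = 164 — total 784
Group 2: 1024 * 0.968 = 991
Group 3: 1101 * 0.954 = 1050
Group 4: 886 * 0.942 = 835
Group 5: 1375 * 0.946 = 1301
Group 6: 1728 * 0.97 + 2683 * 0.388 = 1676 + 1041 = 2717
→ [784, 991, 1050, 835, 1301, 2717]
Total after period 3: 784 + 991 + 1050 + 835 + 1301 + 2717 = 7678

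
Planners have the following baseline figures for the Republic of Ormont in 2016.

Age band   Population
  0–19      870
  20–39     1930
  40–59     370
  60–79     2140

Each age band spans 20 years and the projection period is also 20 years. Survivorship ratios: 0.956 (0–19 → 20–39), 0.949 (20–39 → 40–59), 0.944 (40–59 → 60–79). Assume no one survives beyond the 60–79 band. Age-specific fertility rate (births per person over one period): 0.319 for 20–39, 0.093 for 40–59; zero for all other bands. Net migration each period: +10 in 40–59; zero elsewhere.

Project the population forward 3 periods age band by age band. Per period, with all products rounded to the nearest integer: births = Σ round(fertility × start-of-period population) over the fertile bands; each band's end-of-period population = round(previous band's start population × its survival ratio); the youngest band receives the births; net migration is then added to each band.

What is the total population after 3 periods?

2043

Call the groups 1 to 4, youngest first.
[period 1]
Births: 1930 × 0.319 = 616  |  370 × 0.093 = 34 — total 650
Group 2: 870 × 0.956 = 832
Group 3: 1930 × 0.949 = 1832
Group 4: 370 × 0.944 = 349
Net migration: Group 3 + 10 → 1842
→ [650, 832, 1842, 349]
[period 2]
Births: 832 × 0.319 = 265  |  1842 × 0.093 = 171 — total 436
Group 2: 650 × 0.956 = 621
Group 3: 832 × 0.949 = 790
Group 4: 1842 × 0.944 = 1739
Net migration: Group 3 + 10 → 800
→ [436, 621, 800, 1739]
[period 3]
Births: 621 × 0.319 = 198  |  800 × 0.093 = 74 — total 272
Group 2: 436 × 0.956 = 417
Group 3: 621 × 0.949 = 589
Group 4: 800 × 0.944 = 755
Net migration: Group 3 + 10 → 599
→ [272, 417, 599, 755]
Total after period 3: 272 + 417 + 599 + 755 = 2043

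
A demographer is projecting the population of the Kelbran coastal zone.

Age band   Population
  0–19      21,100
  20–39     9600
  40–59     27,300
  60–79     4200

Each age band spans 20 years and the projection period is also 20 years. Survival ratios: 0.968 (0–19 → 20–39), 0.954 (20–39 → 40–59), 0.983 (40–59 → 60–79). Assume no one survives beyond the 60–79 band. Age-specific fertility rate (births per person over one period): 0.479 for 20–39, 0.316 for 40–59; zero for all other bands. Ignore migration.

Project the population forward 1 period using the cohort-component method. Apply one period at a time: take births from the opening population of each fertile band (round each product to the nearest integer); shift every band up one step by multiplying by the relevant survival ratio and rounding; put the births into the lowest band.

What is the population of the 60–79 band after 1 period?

26836

— Period 1 —
Births: 9600 * 0.479 = 4598 ; 27300 * 0.316 = 8627 — total 13225
20–39: 21100 * 0.968 = 20425
40–59: 9600 * 0.954 = 9158
60–79: 27300 * 0.983 = 26836
End of period: [13225, 20425, 9158, 26836]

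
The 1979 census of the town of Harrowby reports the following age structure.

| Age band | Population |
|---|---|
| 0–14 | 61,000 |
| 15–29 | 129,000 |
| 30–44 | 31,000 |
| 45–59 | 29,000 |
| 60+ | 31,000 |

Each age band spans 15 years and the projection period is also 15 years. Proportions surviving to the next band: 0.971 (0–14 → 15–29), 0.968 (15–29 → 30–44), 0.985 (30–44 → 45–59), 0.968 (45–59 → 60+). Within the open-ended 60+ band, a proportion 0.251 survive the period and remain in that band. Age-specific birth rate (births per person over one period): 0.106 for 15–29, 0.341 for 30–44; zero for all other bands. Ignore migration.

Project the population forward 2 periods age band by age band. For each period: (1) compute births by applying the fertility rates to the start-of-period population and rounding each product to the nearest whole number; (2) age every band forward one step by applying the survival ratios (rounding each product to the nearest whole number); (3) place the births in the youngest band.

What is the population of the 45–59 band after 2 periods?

122999

Let band 1 be 0–14 through band 5 = 60+.
After projecting period 1:
Births: 129000 × 0.106 = 13674, 31000 × 0.341 = 10571 → total 24245
Band 2: 61000 × 0.971 = 59231
Band 3: 129000 × 0.968 = 124872
Band 4: 31000 × 0.985 = 30535
Band 5: 29000 × 0.968 + 31000 × 0.251 = 28072 + 7781 = 35853
End of period: [24245, 59231, 124872, 30535, 35853]
After projecting period 2:
Births: 59231 × 0.106 = 6278, 124872 × 0.341 = 42581 → total 48859
Band 2: 24245 × 0.971 = 23542
Band 3: 59231 × 0.968 = 57336
Band 4: 124872 × 0.985 = 122999
Band 5: 30535 × 0.968 + 35853 × 0.251 = 29558 + 8999 = 38557
End of period: [48859, 23542, 57336, 122999, 38557]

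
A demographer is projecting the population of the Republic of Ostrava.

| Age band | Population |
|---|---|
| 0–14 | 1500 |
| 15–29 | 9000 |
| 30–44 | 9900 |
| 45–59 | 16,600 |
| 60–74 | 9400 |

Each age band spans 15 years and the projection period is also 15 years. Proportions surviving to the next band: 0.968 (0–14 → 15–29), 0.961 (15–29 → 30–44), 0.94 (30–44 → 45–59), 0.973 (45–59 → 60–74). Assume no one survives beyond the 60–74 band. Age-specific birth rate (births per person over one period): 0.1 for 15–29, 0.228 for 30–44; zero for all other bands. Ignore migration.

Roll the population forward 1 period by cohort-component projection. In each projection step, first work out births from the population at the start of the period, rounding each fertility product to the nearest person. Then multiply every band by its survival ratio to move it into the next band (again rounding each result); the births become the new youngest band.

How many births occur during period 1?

3157

[period 1]
Births: 9000 * 0.1 = 900 ; 9900 * 0.228 = 2257 — total 3157
15–29: 1500 * 0.968 = 1452
30–44: 9000 * 0.961 = 8649
45–59: 9900 * 0.94 = 9306
60–74: 16600 * 0.973 = 16152
→ [3157, 1452, 8649, 9306, 16152]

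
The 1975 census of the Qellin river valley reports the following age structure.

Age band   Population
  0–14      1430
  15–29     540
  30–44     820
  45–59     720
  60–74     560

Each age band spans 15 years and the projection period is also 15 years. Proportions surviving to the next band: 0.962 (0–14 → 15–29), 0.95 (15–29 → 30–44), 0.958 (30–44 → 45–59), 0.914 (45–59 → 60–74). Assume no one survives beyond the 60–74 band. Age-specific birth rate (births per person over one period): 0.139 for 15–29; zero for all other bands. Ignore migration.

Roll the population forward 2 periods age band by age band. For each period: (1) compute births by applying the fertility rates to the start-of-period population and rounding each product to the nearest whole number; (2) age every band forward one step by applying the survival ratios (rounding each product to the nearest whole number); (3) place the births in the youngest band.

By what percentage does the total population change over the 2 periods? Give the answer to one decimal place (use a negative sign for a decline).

-31.7

Numbering the bands 1..5 from youngest to oldest:
Period 1.
Births: 540 * 0.139 = 75
Band 2: 1430 * 0.962 = 1376
Band 3: 540 * 0.95 = 513
Band 4: 820 * 0.958 = 786
Band 5: 720 * 0.914 = 658
→ [75, 1376, 513, 786, 658]
Period 2.
Births: 1376 * 0.139 = 191
Band 2: 75 * 0.962 = 72
Band 3: 1376 * 0.95 = 1307
Band 4: 513 * 0.958 = 491
Band 5: 786 * 0.914 = 718
→ [191, 72, 1307, 491, 718]
Total: 4070 → 2779; change = -1291; percentage change = -31.7%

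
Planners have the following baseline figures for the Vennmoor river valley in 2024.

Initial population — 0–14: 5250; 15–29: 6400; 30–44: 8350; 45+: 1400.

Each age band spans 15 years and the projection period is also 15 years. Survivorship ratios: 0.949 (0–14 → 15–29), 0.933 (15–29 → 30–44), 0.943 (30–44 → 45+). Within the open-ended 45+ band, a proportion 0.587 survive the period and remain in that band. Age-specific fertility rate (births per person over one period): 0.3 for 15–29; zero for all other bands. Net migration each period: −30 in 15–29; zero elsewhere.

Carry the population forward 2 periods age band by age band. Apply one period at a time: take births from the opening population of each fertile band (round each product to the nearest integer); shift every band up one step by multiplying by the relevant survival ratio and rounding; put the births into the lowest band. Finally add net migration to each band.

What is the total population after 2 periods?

(Bands numbered youngest = 1 to oldest = 4.)
[period 1]
Births: 6400 × 0.3 = 1920
Band 2: 5250 × 0.949 = 4982
Band 3: 6400 × 0.933 = 5971
Band 4: 8350 × 0.943 + 1400 × 0.587 = 7874 + 822 = 8696
Net migration: Band 2 − 30 → 4952
→ [1920, 4952, 5971, 8696]
[period 2]
Births: 4952 × 0.3 = 1486
Band 2: 1920 × 0.949 = 1822
Band 3: 4952 × 0.933 = 4620
Band 4: 5971 × 0.943 + 8696 × 0.587 = 5631 + 5105 = 10736
Net migration: Band 2 − 30 → 1792
→ [1486, 1792, 4620, 10736]
Total after period 2: 1486 + 1792 + 4620 + 10736 = 18634

18634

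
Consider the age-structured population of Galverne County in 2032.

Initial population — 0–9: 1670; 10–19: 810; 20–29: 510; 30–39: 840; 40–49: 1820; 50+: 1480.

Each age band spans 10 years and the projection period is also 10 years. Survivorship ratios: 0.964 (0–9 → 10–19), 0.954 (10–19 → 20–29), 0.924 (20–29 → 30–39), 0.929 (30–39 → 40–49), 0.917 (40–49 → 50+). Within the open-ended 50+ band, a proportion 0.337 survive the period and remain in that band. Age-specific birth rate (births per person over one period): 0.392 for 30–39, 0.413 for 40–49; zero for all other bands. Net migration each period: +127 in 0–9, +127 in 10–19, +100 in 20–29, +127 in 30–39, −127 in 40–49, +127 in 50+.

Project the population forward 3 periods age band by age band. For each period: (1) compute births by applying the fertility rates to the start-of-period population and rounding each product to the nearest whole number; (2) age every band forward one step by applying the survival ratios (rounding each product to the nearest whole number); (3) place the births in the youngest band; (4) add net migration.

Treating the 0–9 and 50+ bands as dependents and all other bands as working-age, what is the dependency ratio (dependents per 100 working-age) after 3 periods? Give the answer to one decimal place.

37.2

Numbering the bands 1..6 from youngest to oldest:
[period 1]
Births: 840 * 0.392 = 329, 1820 * 0.413 = 752 — total 1081
Band 2: 1670 * 0.964 = 1610
Band 3: 810 * 0.954 = 773
Band 4: 510 * 0.924 = 471
Band 5: 840 * 0.929 = 780
Band 6: 1820 * 0.917 + 1480 * 0.337 = 1669 + 499 = 2168
Net migration: Band 1 + 127 → 1208; Band 2 + 127 → 1737; Band 3 + 100 → 873; Band 4 + 127 → 598; Band 5 − 127 → 653; Band 6 + 127 → 2295
Population now: 0–9=1208, 10–19=1737, 20–29=873, 30–39=598, 40–49=653, 50+=2295
[period 2]
Births: 598 * 0.392 = 234, 653 * 0.413 = 270 — total 504
Band 2: 1208 * 0.964 = 1165
Band 3: 1737 * 0.954 = 1657
Band 4: 873 * 0.924 = 807
Band 5: 598 * 0.929 = 556
Band 6: 653 * 0.917 + 2295 * 0.337 = 599 + 773 = 1372
Net migration: Band 1 + 127 → 631; Band 2 + 127 → 1292; Band 3 + 100 → 1757; Band 4 + 127 → 934; Band 5 − 127 → 429; Band 6 + 127 → 1499
Population now: 0–9=631, 10–19=1292, 20–29=1757, 30–39=934, 40–49=429, 50+=1499
[period 3]
Births: 934 * 0.392 = 366, 429 * 0.413 = 177 — total 543
Band 2: 631 * 0.964 = 608
Band 3: 1292 * 0.954 = 1233
Band 4: 1757 * 0.924 = 1623
Band 5: 934 * 0.929 = 868
Band 6: 429 * 0.917 + 1499 * 0.337 = 393 + 505 = 898
Net migration: Band 1 + 127 → 670; Band 2 + 127 → 735; Band 3 + 100 → 1333; Band 4 + 127 → 1750; Band 5 − 127 → 741; Band 6 + 127 → 1025
Population now: 0–9=670, 10–19=735, 20–29=1333, 30–39=1750, 40–49=741, 50+=1025
Dependents (band 0–9 + band 50+) = 670 + 1025 = 1695; working-age = 4559; ratio = 1695/4559 × 100 = 37.2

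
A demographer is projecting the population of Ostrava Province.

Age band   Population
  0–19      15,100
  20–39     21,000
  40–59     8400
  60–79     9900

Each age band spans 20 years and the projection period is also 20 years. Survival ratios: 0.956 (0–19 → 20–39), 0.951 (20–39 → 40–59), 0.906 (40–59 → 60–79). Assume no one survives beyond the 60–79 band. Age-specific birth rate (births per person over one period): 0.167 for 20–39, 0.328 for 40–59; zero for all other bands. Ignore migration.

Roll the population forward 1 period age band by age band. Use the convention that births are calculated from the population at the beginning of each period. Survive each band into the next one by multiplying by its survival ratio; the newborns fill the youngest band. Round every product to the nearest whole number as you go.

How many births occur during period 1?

6262

Numbering the groups 1..4 from youngest to oldest:
After projecting period 1:
Births: 21000 × 0.167 = 3507  |  8400 × 0.328 = 2755 → 6262
Group 2: 15100 × 0.956 = 14436
Group 3: 21000 × 0.951 = 19971
Group 4: 8400 × 0.906 = 7610
Population now: 0–19=6262, 20–39=14436, 40–59=19971, 60–79=7610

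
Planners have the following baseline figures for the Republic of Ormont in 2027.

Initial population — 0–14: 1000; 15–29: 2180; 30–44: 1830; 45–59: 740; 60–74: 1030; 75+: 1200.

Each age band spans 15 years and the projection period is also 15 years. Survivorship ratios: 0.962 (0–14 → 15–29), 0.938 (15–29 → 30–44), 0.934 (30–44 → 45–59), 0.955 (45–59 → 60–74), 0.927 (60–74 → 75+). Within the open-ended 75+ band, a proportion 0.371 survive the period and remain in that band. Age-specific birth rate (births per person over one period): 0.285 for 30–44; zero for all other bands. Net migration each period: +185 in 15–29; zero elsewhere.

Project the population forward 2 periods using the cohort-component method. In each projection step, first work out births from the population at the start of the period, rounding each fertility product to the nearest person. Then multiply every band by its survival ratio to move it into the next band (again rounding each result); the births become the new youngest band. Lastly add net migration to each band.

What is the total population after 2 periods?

7062

(Bands numbered youngest = 1 to oldest = 6.)
— Period 1 —
Births: 1830 × 0.285 = 522
Band 2: 1000 × 0.962 = 962
Band 3: 2180 × 0.938 = 2045
Band 4: 1830 × 0.934 = 1709
Band 5: 740 × 0.955 = 707
Band 6: 1030 × 0.927 + 1200 × 0.371 = 955 + 445 = 1400
Net migration: Band 2 + 185 → 1147
Giving 522 / 1147 / 2045 / 1709 / 707 / 1400.
— Period 2 —
Births: 2045 × 0.285 = 583
Band 2: 522 × 0.962 = 502
Band 3: 1147 × 0.938 = 1076
Band 4: 2045 × 0.934 = 1910
Band 5: 1709 × 0.955 = 1632
Band 6: 707 × 0.927 + 1400 × 0.371 = 655 + 519 = 1174
Net migration: Band 2 + 185 → 687
Giving 583 / 687 / 1076 / 1910 / 1632 / 1174.
Total after period 2: 583 + 687 + 1076 + 1910 + 1632 + 1174 = 7062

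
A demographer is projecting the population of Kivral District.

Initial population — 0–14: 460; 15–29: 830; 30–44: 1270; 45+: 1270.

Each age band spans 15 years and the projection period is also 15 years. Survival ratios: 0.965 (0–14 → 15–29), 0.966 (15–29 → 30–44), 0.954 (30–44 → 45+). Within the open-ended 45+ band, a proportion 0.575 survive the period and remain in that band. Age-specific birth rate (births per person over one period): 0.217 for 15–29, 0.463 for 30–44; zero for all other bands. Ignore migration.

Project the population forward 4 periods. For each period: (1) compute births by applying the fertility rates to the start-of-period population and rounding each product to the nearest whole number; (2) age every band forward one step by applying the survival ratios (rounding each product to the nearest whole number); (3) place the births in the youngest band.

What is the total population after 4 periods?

(Groups numbered youngest = 1 to oldest = 4.)
Period 1:
Births: 830 * 0.217 = 180, 1270 * 0.463 = 588 → total 768
Group 2: 460 * 0.965 = 444
Group 3: 830 * 0.966 = 802
Group 4: 1270 * 0.954 + 1270 * 0.575 = 1212 + 730 = 1942
Population now: 0–14=768, 15–29=444, 30–44=802, 45+=1942
Period 2:
Births: 444 * 0.217 = 96, 802 * 0.463 = 371 → total 467
Group 2: 768 * 0.965 = 741
Group 3: 444 * 0.966 = 429
Group 4: 802 * 0.954 + 1942 * 0.575 = 765 + 1117 = 1882
Population now: 0–14=467, 15–29=741, 30–44=429, 45+=1882
Period 3:
Births: 741 * 0.217 = 161, 429 * 0.463 = 199 → total 360
Group 2: 467 * 0.965 = 451
Group 3: 741 * 0.966 = 716
Group 4: 429 * 0.954 + 1882 * 0.575 = 409 + 1082 = 1491
Population now: 0–14=360, 15–29=451, 30–44=716, 45+=1491
Period 4:
Births: 451 * 0.217 = 98, 716 * 0.463 = 332 → total 430
Group 2: 360 * 0.965 = 347
Group 3: 451 * 0.966 = 436
Group 4: 716 * 0.954 + 1491 * 0.575 = 683 + 857 = 1540
Population now: 0–14=430, 15–29=347, 30–44=436, 45+=1540
Total after period 4: 430 + 347 + 436 + 1540 = 2753

2753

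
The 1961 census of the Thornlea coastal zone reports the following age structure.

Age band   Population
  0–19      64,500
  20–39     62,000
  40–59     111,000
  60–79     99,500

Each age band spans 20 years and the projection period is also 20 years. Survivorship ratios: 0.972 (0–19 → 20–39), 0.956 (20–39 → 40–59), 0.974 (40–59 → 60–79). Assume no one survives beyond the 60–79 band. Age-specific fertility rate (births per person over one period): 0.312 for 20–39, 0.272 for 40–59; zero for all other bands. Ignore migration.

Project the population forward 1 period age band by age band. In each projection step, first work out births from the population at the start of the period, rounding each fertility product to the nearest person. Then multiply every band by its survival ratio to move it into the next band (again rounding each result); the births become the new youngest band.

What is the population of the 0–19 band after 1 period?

49536

[period 1]
Births: 62000 × 0.312 = 19344, 111000 × 0.272 = 30192 → total 49536
20–39: 64500 × 0.972 = 62694
40–59: 62000 × 0.956 = 59272
60–79: 111000 × 0.974 = 108114
→ [49536, 62694, 59272, 108114]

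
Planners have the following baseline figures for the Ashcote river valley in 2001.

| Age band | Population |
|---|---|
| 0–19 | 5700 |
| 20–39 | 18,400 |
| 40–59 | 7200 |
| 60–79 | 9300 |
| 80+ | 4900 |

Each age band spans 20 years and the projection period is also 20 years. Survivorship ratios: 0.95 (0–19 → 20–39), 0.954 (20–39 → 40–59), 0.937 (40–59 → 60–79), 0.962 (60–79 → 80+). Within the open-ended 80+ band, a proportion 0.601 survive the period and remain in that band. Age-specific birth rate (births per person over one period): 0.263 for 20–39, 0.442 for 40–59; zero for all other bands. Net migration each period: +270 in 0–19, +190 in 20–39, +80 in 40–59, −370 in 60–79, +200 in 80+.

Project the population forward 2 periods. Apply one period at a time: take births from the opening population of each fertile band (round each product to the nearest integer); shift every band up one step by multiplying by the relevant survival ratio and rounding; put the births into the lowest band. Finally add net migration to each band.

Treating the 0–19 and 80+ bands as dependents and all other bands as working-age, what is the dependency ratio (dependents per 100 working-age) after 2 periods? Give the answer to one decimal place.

[period 1]
Births: 18400 × 0.263 = 4839 ; 7200 × 0.442 = 3182 → 8021
20–39: 5700 × 0.95 = 5415
40–59: 18400 × 0.954 = 17554
60–79: 7200 × 0.937 = 6746
80+: 9300 × 0.962 + 4900 × 0.601 = 8947 + 2945 = 11892
Net migration: 0–19 + 270 → 8291; 20–39 + 190 → 5605; 40–59 + 80 → 17634; 60–79 − 370 → 6376; 80+ + 200 → 12092
→ [8291, 5605, 17634, 6376, 12092]
[period 2]
Births: 5605 × 0.263 = 1474 ; 17634 × 0.442 = 7794 → 9268
20–39: 8291 × 0.95 = 7876
40–59: 5605 × 0.954 = 5347
60–79: 17634 × 0.937 = 16523
80+: 6376 × 0.962 + 12092 × 0.601 = 6134 + 7267 = 13401
Net migration: 0–19 + 270 → 9538; 20–39 + 190 → 8066; 40–59 + 80 → 5427; 60–79 − 370 → 16153; 80+ + 200 → 13601
→ [9538, 8066, 5427, 16153, 13601]
Dependents (band 0–19 + band 80+) = 9538 + 13601 = 23139; working-age = 29646; ratio = 23139/29646 × 100 = 78.1

78.1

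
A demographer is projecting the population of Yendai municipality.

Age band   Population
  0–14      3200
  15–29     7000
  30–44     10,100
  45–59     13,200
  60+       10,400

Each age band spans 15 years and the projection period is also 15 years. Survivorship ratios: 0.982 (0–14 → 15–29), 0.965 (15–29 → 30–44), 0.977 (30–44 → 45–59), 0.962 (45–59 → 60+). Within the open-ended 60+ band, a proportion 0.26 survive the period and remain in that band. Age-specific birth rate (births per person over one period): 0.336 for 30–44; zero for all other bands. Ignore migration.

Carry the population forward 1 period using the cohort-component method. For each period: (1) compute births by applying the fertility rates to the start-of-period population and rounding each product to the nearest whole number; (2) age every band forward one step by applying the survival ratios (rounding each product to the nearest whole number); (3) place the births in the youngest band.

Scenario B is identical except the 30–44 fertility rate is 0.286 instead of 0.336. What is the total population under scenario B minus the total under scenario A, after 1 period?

-505

Call the groups 1 to 5, youngest first.
After projecting period 1:
Births: 10100 * 0.336 = 3394
Group 2: 3200 * 0.982 = 3142
Group 3: 7000 * 0.965 = 6755
Group 4: 10100 * 0.977 = 9868
Group 5: 13200 * 0.962 + 10400 * 0.26 = 12698 + 2704 = 15402
Giving 3394 / 3142 / 6755 / 9868 / 15402.
Scenario A total after 1 period: 38561
Scenario B projection —
After projecting period 1:
Births: 10100 * 0.286 = 2889
Group 2: 3200 * 0.982 = 3142
Group 3: 7000 * 0.965 = 6755
Group 4: 10100 * 0.977 = 9868
Group 5: 13200 * 0.962 + 10400 * 0.26 = 12698 + 2704 = 15402
Giving 2889 / 3142 / 6755 / 9868 / 15402.
Scenario B total after 1 period: 38056
Difference B − A = 38056 − 38561 = -505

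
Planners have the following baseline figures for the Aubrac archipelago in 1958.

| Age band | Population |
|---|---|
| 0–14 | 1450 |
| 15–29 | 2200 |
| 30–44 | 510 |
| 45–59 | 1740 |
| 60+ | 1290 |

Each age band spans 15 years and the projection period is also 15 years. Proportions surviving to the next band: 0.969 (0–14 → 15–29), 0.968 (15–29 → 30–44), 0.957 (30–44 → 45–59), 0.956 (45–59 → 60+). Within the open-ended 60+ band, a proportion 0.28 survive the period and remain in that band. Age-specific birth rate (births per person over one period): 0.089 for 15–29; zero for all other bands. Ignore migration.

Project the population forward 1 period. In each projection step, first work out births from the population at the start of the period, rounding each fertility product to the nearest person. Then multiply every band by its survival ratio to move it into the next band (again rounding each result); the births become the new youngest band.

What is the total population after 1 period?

6243

Call the groups 1 to 5, youngest first.
[period 1]
Births: 2200 × 0.089 = 196
Group 2: 1450 × 0.969 = 1405
Group 3: 2200 × 0.968 = 2130
Group 4: 510 × 0.957 = 488
Group 5: 1740 × 0.956 + 1290 × 0.28 = 1663 + 361 = 2024
End of period: [196, 1405, 2130, 488, 2024]
Total after period 1: 196 + 1405 + 2130 + 488 + 2024 = 6243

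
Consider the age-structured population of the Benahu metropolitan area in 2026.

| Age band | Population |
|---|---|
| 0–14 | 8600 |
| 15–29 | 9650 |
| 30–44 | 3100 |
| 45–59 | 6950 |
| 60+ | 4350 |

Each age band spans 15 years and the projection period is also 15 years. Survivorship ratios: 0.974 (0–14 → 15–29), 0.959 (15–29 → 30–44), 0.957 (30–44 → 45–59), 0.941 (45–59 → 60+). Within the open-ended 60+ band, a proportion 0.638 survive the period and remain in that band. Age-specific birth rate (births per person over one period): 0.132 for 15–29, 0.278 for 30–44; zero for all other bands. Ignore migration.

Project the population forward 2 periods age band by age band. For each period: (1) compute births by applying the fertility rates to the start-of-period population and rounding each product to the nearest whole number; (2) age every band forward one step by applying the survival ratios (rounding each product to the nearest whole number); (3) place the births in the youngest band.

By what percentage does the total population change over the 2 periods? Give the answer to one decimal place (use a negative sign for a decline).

-3.9

Period 1.
Births: 9650 × 0.132 = 1274 ; 3100 × 0.278 = 862 → 2136
15–29: 8600 × 0.974 = 8376
30–44: 9650 × 0.959 = 9254
45–59: 3100 × 0.957 = 2967
60+: 6950 × 0.941 + 4350 × 0.638 = 6540 + 2775 = 9315
End of period: [2136, 8376, 9254, 2967, 9315]
Period 2.
Births: 8376 × 0.132 = 1106 ; 9254 × 0.278 = 2573 → 3679
15–29: 2136 × 0.974 = 2080
30–44: 8376 × 0.959 = 8033
45–59: 9254 × 0.957 = 8856
60+: 2967 × 0.941 + 9315 × 0.638 = 2792 + 5943 = 8735
End of period: [3679, 2080, 8033, 8856, 8735]
Total: 32650 → 31383; change = -1267; percentage change = -3.9%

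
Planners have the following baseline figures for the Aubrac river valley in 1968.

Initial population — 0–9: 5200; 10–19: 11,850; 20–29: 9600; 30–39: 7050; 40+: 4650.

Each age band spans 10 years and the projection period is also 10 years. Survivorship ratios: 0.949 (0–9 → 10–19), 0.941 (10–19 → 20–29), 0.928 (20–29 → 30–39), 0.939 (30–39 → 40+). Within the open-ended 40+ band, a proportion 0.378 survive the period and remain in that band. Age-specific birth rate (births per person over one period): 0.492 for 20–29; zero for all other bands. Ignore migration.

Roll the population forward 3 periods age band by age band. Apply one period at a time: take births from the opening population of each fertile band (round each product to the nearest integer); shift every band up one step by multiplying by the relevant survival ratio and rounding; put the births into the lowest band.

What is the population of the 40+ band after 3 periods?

14076

Numbering the bands 1..5 from youngest to oldest:
After projecting period 1:
Births: 9600 * 0.492 = 4723
Band 2: 5200 * 0.949 = 4935
Band 3: 11850 * 0.941 = 11151
Band 4: 9600 * 0.928 = 8909
Band 5: 7050 * 0.939 + 4650 * 0.378 = 6620 + 1758 = 8378
→ [4723, 4935, 11151, 8909, 8378]
After projecting period 2:
Births: 11151 * 0.492 = 5486
Band 2: 4723 * 0.949 = 4482
Band 3: 4935 * 0.941 = 4644
Band 4: 11151 * 0.928 = 10348
Band 5: 8909 * 0.939 + 8378 * 0.378 = 8366 + 3167 = 11533
→ [5486, 4482, 4644, 10348, 11533]
After projecting period 3:
Births: 4644 * 0.492 = 2285
Band 2: 5486 * 0.949 = 5206
Band 3: 4482 * 0.941 = 4218
Band 4: 4644 * 0.928 = 4310
Band 5: 10348 * 0.939 + 11533 * 0.378 = 9717 + 4359 = 14076
→ [2285, 5206, 4218, 4310, 14076]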